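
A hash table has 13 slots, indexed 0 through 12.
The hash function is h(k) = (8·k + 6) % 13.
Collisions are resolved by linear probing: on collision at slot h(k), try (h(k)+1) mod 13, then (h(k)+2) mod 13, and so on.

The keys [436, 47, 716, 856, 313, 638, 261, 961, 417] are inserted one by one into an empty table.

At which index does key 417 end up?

Insert 436: h=10, slot 10 empty → index 10.
Insert 47: h=5, slot 5 empty → index 5.
Insert 716: h=1, slot 1 empty → index 1.
Insert 856: h=3, slot 3 empty → index 3.
Insert 313: h=1, slot 1 occupied → index 2.
Insert 638: h=1, slots 1,2,3 occupied → index 4.
Insert 261: h=1, slots 1,2,3,4,5 occupied → index 6.
Insert 961: h=11, slot 11 empty → index 11.
Insert 417: h=1, slots 1,2,3,4,5,6 occupied → index 7.
Table: [_, 716, 313, 856, 638, 47, 261, 417, _, _, 436, 961, _]

7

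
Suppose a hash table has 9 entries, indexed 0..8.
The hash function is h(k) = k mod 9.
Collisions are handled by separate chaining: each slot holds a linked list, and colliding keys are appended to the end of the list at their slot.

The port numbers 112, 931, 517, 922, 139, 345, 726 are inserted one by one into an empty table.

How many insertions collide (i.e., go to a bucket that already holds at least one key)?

4

112 -> bucket 4
931 -> bucket 4 (collision)
517 -> bucket 4 (collision)
922 -> bucket 4 (collision)
139 -> bucket 4 (collision)
345 -> bucket 3
726 -> bucket 6
Final buckets:
0: ∅
1: ∅
2: ∅
3: 345
4: 112 -> 931 -> 517 -> 922 -> 139
5: ∅
6: 726
7: ∅
8: ∅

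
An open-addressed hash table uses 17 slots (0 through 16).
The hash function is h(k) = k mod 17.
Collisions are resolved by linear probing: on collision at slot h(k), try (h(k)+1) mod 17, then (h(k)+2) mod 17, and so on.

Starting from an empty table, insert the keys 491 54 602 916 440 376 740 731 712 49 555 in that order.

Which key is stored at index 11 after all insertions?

491: h=15 => slot 15
54: h=3 => slot 3
602: h=7 => slot 7
916: h=15, probe 15,16 => slot 16
440: h=15, probe 15,16,0 => slot 0
376: h=2 => slot 2
740: h=9 => slot 9
731: h=0, probe 0,1 => slot 1
712: h=15, probe 15,16,0,1,2,3,4 => slot 4
49: h=15, probe 15,16,0,1,2,3,4,5 => slot 5
555: h=11 => slot 11
Table: [440, 731, 376, 54, 712, 49, -, 602, -, 740, -, 555, -, -, -, 491, 916]

555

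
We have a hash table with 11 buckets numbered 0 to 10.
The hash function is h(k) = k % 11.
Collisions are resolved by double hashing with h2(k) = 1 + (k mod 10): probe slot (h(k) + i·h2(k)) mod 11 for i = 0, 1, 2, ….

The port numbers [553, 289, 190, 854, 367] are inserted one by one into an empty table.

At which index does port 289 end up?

2

553: h=3 → slot 3
289: h=3, h2=10, probe 3,2 → slot 2
190: h=3, h2=1, probe 3,4 → slot 4
854: h=7 → slot 7
367: h=4, h2=8, probe 4,1 → slot 1
Table: [., 367, 289, 553, 190, ., ., 854, ., ., .]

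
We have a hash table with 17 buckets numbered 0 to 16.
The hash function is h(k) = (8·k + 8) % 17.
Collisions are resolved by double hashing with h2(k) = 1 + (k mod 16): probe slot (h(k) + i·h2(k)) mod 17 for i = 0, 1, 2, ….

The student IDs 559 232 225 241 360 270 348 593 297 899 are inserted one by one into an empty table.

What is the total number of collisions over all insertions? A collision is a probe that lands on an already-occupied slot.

Insert 559: h=9, slot 9 empty => index 9.
Insert 232: h=11, slot 11 empty => index 11.
Insert 225: h=6, slot 6 empty => index 6.
Insert 241: h=15, slot 15 empty => index 15.
Insert 360: h=15, h2=9, slot 15 occupied => index 7.
Insert 270: h=9, h2=15, slots 9,7 occupied => index 5.
Insert 348: h=4, slot 4 empty => index 4.
Insert 593: h=9, h2=2, slots 9,11 occupied => index 13.
Insert 297: h=4, h2=10, slot 4 occupied => index 14.
Insert 899: h=9, h2=4, slots 9,13 occupied => index 0.
Table: [899, _, _, _, 348, 270, 225, 360, _, 559, _, 232, _, 593, 297, 241, _]

8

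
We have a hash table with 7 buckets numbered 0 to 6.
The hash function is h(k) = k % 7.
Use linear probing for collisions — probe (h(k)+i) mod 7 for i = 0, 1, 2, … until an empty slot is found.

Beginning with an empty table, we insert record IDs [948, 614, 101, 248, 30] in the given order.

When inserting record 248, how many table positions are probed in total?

4

948: h=3 => slot 3
614: h=5 => slot 5
101: h=3, probe 3,4 => slot 4
248: h=3, probe 3,4,5,6 => slot 6
30: h=2 => slot 2
Table: [∅, ∅, 30, 948, 101, 614, 248]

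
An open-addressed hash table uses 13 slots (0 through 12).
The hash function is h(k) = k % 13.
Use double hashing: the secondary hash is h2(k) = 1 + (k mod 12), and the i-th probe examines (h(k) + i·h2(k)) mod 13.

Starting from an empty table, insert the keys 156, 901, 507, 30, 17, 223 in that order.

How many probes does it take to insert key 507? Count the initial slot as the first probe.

156: h=0 -> slot 0
901: h=4 -> slot 4
507: h=0, h2=4, probe 0,4,8 -> slot 8
30: h=4, h2=7, probe 4,11 -> slot 11
17: h=4, h2=6, probe 4,10 -> slot 10
223: h=2 -> slot 2
Table: [156, _, 223, _, 901, _, _, _, 507, _, 17, 30, _]

3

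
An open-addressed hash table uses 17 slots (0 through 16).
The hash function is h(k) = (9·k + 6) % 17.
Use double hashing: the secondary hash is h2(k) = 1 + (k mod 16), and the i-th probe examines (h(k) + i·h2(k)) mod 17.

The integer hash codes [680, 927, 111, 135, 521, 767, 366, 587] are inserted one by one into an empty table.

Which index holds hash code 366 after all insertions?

0

680: h=6 → slot 6
927: h=2 → slot 2
111: h=2, h2=16, probe 2,1 → slot 1
135: h=14 → slot 14
521: h=3 → slot 3
767: h=7 → slot 7
366: h=2, h2=15, probe 2,0 → slot 0
587: h=2, h2=12, probe 2,14,9 → slot 9
Table: [366, 111, 927, 521, ., ., 680, 767, ., 587, ., ., ., ., 135, ., .]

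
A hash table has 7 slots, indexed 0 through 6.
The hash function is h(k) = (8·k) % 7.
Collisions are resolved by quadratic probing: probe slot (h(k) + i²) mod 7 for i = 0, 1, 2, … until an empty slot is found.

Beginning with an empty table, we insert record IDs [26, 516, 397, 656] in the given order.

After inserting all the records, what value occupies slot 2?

397

Insert 26: h=5, slot 5 empty -> index 5.
Insert 516: h=5, slot 5 occupied -> index 6.
Insert 397: h=5, slots 5,6 occupied -> index 2.
Insert 656: h=5, slots 5,6,2 occupied -> index 0.
Table: [656, _, 397, _, _, 26, 516]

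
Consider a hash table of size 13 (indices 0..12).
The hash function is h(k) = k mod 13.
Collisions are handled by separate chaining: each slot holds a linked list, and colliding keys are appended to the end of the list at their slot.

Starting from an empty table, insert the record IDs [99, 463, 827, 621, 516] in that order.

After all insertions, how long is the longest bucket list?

Insert 99: h=8, bucket 8 empty → new chain.
Insert 463: h=8, bucket 8 nonempty → append to chain.
Insert 827: h=8, bucket 8 nonempty → append to chain.
Insert 621: h=10, bucket 10 empty → new chain.
Insert 516: h=9, bucket 9 empty → new chain.
Final buckets:
0: .
1: .
2: .
3: .
4: .
5: .
6: .
7: .
8: 99 -> 463 -> 827
9: 516
10: 621
11: .
12: .

3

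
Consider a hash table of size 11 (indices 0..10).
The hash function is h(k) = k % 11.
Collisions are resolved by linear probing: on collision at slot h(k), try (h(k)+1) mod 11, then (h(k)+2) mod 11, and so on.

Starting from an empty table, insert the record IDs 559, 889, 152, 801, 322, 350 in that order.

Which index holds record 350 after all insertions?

2

Insert 559: h=9, slot 9 empty → index 9.
Insert 889: h=9, slot 9 occupied → index 10.
Insert 152: h=9, slots 9,10 occupied → index 0.
Insert 801: h=9, slots 9,10,0 occupied → index 1.
Insert 322: h=3, slot 3 empty → index 3.
Insert 350: h=9, slots 9,10,0,1 occupied → index 2.
Table: [152, 801, 350, 322, —, —, —, —, —, 559, 889]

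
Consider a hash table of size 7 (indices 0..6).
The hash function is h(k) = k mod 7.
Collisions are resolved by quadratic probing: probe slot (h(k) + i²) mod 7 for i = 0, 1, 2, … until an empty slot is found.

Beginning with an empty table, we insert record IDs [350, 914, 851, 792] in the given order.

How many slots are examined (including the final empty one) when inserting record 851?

350: h=0 => slot 0
914: h=4 => slot 4
851: h=4, probe 4,5 => slot 5
792: h=1 => slot 1
Table: [350, 792, ., ., 914, 851, .]

2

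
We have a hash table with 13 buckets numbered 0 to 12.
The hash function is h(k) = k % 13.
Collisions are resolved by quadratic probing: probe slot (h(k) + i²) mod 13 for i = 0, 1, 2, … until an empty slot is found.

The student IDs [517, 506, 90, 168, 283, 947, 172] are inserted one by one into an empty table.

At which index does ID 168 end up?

3

517: h=10 -> slot 10
506: h=12 -> slot 12
90: h=12, probe 12,0 -> slot 0
168: h=12, probe 12,0,3 -> slot 3
283: h=10, probe 10,11 -> slot 11
947: h=11, probe 11,12,2 -> slot 2
172: h=3, probe 3,4 -> slot 4
Table: [90, ., 947, 168, 172, ., ., ., ., ., 517, 283, 506]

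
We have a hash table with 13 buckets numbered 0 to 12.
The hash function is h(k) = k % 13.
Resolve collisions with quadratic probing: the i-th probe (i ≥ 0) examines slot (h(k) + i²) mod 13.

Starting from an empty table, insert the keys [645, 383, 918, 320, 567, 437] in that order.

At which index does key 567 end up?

4

645: h=8 → slot 8
383: h=6 → slot 6
918: h=8, probe 8,9 → slot 9
320: h=8, probe 8,9,12 → slot 12
567: h=8, probe 8,9,12,4 → slot 4
437: h=8, probe 8,9,12,4,11 → slot 11
Table: [—, —, —, —, 567, —, 383, —, 645, 918, —, 437, 320]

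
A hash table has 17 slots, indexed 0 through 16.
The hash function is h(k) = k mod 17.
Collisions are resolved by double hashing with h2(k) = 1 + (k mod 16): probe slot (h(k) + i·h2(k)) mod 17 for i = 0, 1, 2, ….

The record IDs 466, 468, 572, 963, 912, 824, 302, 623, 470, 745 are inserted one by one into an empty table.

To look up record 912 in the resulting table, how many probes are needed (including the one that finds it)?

Insert 466: h=7, slot 7 empty -> index 7.
Insert 468: h=9, slot 9 empty -> index 9.
Insert 572: h=11, slot 11 empty -> index 11.
Insert 963: h=11, h2=4, slot 11 occupied -> index 15.
Insert 912: h=11, h2=1, slot 11 occupied -> index 12.
Insert 824: h=8, slot 8 empty -> index 8.
Insert 302: h=13, slot 13 empty -> index 13.
Insert 623: h=11, h2=16, slot 11 occupied -> index 10.
Insert 470: h=11, h2=7, slot 11 occupied -> index 1.
Insert 745: h=14, slot 14 empty -> index 14.
Table: [∅, 470, ∅, ∅, ∅, ∅, ∅, 466, 824, 468, 623, 572, 912, 302, 745, 963, ∅]
Lookup 912: h=11, h2=1, probe 11,12 → found at 12.

2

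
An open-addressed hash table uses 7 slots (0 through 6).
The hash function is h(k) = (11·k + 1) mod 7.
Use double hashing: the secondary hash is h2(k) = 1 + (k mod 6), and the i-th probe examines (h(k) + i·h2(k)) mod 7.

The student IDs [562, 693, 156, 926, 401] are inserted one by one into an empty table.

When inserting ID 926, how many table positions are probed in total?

2

562: h=2 => slot 2
693: h=1 => slot 1
156: h=2, h2=1, probe 2,3 => slot 3
926: h=2, h2=3, probe 2,5 => slot 5
401: h=2, h2=6, probe 2,1,0 => slot 0
Table: [401, 693, 562, 156, ., 926, .]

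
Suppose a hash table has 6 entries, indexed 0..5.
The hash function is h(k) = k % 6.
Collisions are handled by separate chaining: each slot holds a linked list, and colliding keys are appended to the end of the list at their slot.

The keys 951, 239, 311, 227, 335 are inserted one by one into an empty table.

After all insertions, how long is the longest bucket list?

4

Insert 951: h=3, bucket 3 empty → new chain.
Insert 239: h=5, bucket 5 empty → new chain.
Insert 311: h=5, bucket 5 nonempty → append to chain.
Insert 227: h=5, bucket 5 nonempty → append to chain.
Insert 335: h=5, bucket 5 nonempty → append to chain.
Final buckets:
0: -
1: -
2: -
3: 951
4: -
5: 239 -> 311 -> 227 -> 335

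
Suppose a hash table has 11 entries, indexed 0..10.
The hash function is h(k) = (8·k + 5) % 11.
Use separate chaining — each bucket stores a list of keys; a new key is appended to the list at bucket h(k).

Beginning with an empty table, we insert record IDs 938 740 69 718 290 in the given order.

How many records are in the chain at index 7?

4

938 → bucket 7
740 → bucket 7 (collision)
69 → bucket 7 (collision)
718 → bucket 7 (collision)
290 → bucket 4
Final buckets:
0: ∅
1: ∅
2: ∅
3: ∅
4: 290
5: ∅
6: ∅
7: 938 -> 740 -> 69 -> 718
8: ∅
9: ∅
10: ∅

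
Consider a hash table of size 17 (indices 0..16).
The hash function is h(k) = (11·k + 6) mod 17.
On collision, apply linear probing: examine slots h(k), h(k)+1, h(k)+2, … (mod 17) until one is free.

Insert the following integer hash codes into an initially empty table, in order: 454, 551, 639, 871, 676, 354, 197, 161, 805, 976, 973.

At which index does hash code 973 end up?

3

454 hashes to 2; slot 2 is free => place at 2.
551 hashes to 15; slot 15 is free => place at 15.
639 hashes to 14; slot 14 is free => place at 14.
871 hashes to 16; slot 16 is free => place at 16.
676 hashes to 13; slot 13 is free => place at 13.
354 hashes to 7; slot 7 is free => place at 7.
197 hashes to 14; 14,15,16 taken => place at 0.
161 hashes to 9; slot 9 is free => place at 9.
805 hashes to 4; slot 4 is free => place at 4.
976 hashes to 15; 15,16,0 taken => place at 1.
973 hashes to 16; 16,0,1,2 taken => place at 3.
Table: [197, 976, 454, 973, 805, -, -, 354, -, 161, -, -, -, 676, 639, 551, 871]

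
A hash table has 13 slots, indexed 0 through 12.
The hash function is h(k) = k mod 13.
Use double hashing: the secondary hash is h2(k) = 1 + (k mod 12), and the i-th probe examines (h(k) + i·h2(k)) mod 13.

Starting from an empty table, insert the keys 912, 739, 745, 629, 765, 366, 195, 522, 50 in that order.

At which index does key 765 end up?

Insert 912: h=2, slot 2 empty → index 2.
Insert 739: h=11, slot 11 empty → index 11.
Insert 745: h=4, slot 4 empty → index 4.
Insert 629: h=5, slot 5 empty → index 5.
Insert 765: h=11, h2=10, slot 11 occupied → index 8.
Insert 366: h=2, h2=7, slot 2 occupied → index 9.
Insert 195: h=0, slot 0 empty → index 0.
Insert 522: h=2, h2=7, slots 2,9 occupied → index 3.
Insert 50: h=11, h2=3, slot 11 occupied → index 1.
Table: [195, 50, 912, 522, 745, 629, -, -, 765, 366, -, 739, -]

8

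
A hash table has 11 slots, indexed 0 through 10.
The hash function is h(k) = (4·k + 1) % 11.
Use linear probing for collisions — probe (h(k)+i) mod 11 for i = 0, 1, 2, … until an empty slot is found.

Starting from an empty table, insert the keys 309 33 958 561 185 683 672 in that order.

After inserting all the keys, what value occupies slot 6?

958

Insert 309: h=5, slot 5 empty → index 5.
Insert 33: h=1, slot 1 empty → index 1.
Insert 958: h=5, slot 5 occupied → index 6.
Insert 561: h=1, slot 1 occupied → index 2.
Insert 185: h=4, slot 4 empty → index 4.
Insert 683: h=5, slots 5,6 occupied → index 7.
Insert 672: h=5, slots 5,6,7 occupied → index 8.
Table: [., 33, 561, ., 185, 309, 958, 683, 672, ., .]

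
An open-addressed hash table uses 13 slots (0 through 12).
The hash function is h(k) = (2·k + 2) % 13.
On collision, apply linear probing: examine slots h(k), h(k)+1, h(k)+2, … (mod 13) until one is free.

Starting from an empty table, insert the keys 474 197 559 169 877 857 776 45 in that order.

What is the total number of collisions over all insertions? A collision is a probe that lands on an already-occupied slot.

474: h=1 → slot 1
197: h=6 → slot 6
559: h=2 → slot 2
169: h=2, probe 2,3 → slot 3
877: h=1, probe 1,2,3,4 → slot 4
857: h=0 → slot 0
776: h=7 → slot 7
45: h=1, probe 1,2,3,4,5 → slot 5
Table: [857, 474, 559, 169, 877, 45, 197, 776, _, _, _, _, _]

8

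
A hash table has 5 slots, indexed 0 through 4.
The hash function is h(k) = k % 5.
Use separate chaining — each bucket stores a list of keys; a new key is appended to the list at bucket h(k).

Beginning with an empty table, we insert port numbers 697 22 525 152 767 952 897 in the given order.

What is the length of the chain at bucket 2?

6

697 → bucket 2
22 → bucket 2 (collision)
525 → bucket 0
152 → bucket 2 (collision)
767 → bucket 2 (collision)
952 → bucket 2 (collision)
897 → bucket 2 (collision)
Final buckets:
0: 525
1: .
2: 697 -> 22 -> 152 -> 767 -> 952 -> 897
3: .
4: .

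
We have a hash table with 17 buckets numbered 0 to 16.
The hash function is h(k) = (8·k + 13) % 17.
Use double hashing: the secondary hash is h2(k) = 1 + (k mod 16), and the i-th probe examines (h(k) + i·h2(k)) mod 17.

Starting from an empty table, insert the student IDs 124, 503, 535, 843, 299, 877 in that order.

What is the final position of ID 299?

124: h=2 → slot 2
503: h=8 → slot 8
535: h=9 → slot 9
843: h=8, h2=12, probe 8,3 → slot 3
299: h=8, h2=12, probe 8,3,15 → slot 15
877: h=8, h2=14, probe 8,5 → slot 5
Table: [_, _, 124, 843, _, 877, _, _, 503, 535, _, _, _, _, _, 299, _]

15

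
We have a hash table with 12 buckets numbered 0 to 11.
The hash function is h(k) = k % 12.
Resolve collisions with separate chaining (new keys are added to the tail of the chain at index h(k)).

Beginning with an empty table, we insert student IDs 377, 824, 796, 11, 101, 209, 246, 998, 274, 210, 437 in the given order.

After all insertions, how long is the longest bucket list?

4

Insert 377: h=5, bucket 5 empty -> new chain.
Insert 824: h=8, bucket 8 empty -> new chain.
Insert 796: h=4, bucket 4 empty -> new chain.
Insert 11: h=11, bucket 11 empty -> new chain.
Insert 101: h=5, bucket 5 nonempty -> append to chain.
Insert 209: h=5, bucket 5 nonempty -> append to chain.
Insert 246: h=6, bucket 6 empty -> new chain.
Insert 998: h=2, bucket 2 empty -> new chain.
Insert 274: h=10, bucket 10 empty -> new chain.
Insert 210: h=6, bucket 6 nonempty -> append to chain.
Insert 437: h=5, bucket 5 nonempty -> append to chain.
Final buckets:
0: ∅
1: ∅
2: 998
3: ∅
4: 796
5: 377 -> 101 -> 209 -> 437
6: 246 -> 210
7: ∅
8: 824
9: ∅
10: 274
11: 11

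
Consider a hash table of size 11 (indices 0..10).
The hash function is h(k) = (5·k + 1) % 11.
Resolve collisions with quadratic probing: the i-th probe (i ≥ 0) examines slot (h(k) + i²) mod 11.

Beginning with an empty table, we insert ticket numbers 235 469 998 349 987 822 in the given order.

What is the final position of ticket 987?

1

Insert 235: h=10, slot 10 empty → index 10.
Insert 469: h=3, slot 3 empty → index 3.
Insert 998: h=8, slot 8 empty → index 8.
Insert 349: h=8, slot 8 occupied → index 9.
Insert 987: h=8, slots 8,9 occupied → index 1.
Insert 822: h=8, slots 8,9,1 occupied → index 6.
Table: [—, 987, —, 469, —, —, 822, —, 998, 349, 235]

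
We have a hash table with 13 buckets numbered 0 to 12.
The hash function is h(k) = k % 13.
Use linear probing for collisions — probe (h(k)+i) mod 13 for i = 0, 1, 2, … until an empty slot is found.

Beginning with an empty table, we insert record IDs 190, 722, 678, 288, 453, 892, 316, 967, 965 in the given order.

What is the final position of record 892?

190: h=8 → slot 8
722: h=7 → slot 7
678: h=2 → slot 2
288: h=2, probe 2,3 → slot 3
453: h=11 → slot 11
892: h=8, probe 8,9 → slot 9
316: h=4 → slot 4
967: h=5 → slot 5
965: h=3, probe 3,4,5,6 → slot 6
Table: [—, —, 678, 288, 316, 967, 965, 722, 190, 892, —, 453, —]

9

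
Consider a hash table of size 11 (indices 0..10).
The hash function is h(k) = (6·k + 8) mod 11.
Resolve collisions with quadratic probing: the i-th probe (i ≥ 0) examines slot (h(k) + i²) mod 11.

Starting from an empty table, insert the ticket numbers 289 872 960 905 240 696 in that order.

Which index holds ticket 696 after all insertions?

289 hashes to 4; slot 4 is free -> place at 4.
872 hashes to 4; 4 taken -> place at 5.
960 hashes to 4; 4,5 taken -> place at 8.
905 hashes to 4; 4,5,8 taken -> place at 2.
240 hashes to 7; slot 7 is free -> place at 7.
696 hashes to 4; 4,5,8,2 taken -> place at 9.
Table: [., ., 905, ., 289, 872, ., 240, 960, 696, .]

9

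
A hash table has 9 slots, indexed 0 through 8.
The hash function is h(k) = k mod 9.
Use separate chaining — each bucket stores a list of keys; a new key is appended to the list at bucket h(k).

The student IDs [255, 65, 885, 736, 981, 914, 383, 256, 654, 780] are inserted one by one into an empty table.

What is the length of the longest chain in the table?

Insert 255: h=3, bucket 3 empty → new chain.
Insert 65: h=2, bucket 2 empty → new chain.
Insert 885: h=3, bucket 3 nonempty → append to chain.
Insert 736: h=7, bucket 7 empty → new chain.
Insert 981: h=0, bucket 0 empty → new chain.
Insert 914: h=5, bucket 5 empty → new chain.
Insert 383: h=5, bucket 5 nonempty → append to chain.
Insert 256: h=4, bucket 4 empty → new chain.
Insert 654: h=6, bucket 6 empty → new chain.
Insert 780: h=6, bucket 6 nonempty → append to chain.
Final buckets:
0: 981
1: .
2: 65
3: 255 -> 885
4: 256
5: 914 -> 383
6: 654 -> 780
7: 736
8: .

2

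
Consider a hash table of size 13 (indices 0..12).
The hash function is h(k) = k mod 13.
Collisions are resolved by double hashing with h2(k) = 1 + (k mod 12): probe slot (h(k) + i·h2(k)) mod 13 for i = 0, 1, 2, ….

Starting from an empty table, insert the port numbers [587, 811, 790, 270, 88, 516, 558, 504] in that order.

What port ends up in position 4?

587: h=2 → slot 2
811: h=5 → slot 5
790: h=10 → slot 10
270: h=10, h2=7, probe 10,4 → slot 4
88: h=10, h2=5, probe 10,2,7 → slot 7
516: h=9 → slot 9
558: h=12 → slot 12
504: h=10, h2=1, probe 10,11 → slot 11
Table: [., ., 587, ., 270, 811, ., 88, ., 516, 790, 504, 558]

270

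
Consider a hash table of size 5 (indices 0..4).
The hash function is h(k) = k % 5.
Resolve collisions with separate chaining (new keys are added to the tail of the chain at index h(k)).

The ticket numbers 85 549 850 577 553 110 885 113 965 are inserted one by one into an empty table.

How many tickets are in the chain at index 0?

5

85 → bucket 0
549 → bucket 4
850 → bucket 0 (collision)
577 → bucket 2
553 → bucket 3
110 → bucket 0 (collision)
885 → bucket 0 (collision)
113 → bucket 3 (collision)
965 → bucket 0 (collision)
Final buckets:
0: 85 -> 850 -> 110 -> 885 -> 965
1: -
2: 577
3: 553 -> 113
4: 549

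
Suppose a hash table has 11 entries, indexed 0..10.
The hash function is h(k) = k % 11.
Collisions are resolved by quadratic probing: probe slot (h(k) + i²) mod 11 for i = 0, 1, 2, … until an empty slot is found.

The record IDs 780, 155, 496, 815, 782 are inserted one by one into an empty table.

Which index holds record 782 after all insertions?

6

Insert 780: h=10, slot 10 empty => index 10.
Insert 155: h=1, slot 1 empty => index 1.
Insert 496: h=1, slot 1 occupied => index 2.
Insert 815: h=1, slots 1,2 occupied => index 5.
Insert 782: h=1, slots 1,2,5,10 occupied => index 6.
Table: [-, 155, 496, -, -, 815, 782, -, -, -, 780]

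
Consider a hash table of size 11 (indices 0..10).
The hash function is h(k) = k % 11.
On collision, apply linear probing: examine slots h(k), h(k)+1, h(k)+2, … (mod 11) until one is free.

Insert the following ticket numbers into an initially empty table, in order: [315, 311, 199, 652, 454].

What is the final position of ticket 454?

315: h=7 => slot 7
311: h=3 => slot 3
199: h=1 => slot 1
652: h=3, probe 3,4 => slot 4
454: h=3, probe 3,4,5 => slot 5
Table: [_, 199, _, 311, 652, 454, _, 315, _, _, _]

5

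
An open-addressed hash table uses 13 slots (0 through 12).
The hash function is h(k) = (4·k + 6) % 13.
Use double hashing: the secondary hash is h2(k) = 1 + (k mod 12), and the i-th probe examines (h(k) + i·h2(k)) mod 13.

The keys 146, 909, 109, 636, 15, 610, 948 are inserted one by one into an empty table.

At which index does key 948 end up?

Insert 146: h=5, slot 5 empty => index 5.
Insert 909: h=2, slot 2 empty => index 2.
Insert 109: h=0, slot 0 empty => index 0.
Insert 636: h=2, h2=1, slot 2 occupied => index 3.
Insert 15: h=1, slot 1 empty => index 1.
Insert 610: h=2, h2=11, slots 2,0 occupied => index 11.
Insert 948: h=2, h2=1, slots 2,3 occupied => index 4.
Table: [109, 15, 909, 636, 948, 146, —, —, —, —, —, 610, —]

4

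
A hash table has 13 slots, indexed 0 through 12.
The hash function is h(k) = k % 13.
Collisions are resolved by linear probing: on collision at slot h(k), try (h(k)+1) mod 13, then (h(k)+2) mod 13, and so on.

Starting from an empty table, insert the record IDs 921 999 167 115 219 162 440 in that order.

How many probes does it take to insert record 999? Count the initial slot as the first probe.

Insert 921: h=11, slot 11 empty => index 11.
Insert 999: h=11, slot 11 occupied => index 12.
Insert 167: h=11, slots 11,12 occupied => index 0.
Insert 115: h=11, slots 11,12,0 occupied => index 1.
Insert 219: h=11, slots 11,12,0,1 occupied => index 2.
Insert 162: h=6, slot 6 empty => index 6.
Insert 440: h=11, slots 11,12,0,1,2 occupied => index 3.
Table: [167, 115, 219, 440, ., ., 162, ., ., ., ., 921, 999]

2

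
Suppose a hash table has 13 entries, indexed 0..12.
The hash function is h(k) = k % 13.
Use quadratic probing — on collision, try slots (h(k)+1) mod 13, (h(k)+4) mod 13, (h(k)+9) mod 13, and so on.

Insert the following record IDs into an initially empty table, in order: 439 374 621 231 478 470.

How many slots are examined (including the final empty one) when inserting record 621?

3

439 hashes to 10; slot 10 is free -> place at 10.
374 hashes to 10; 10 taken -> place at 11.
621 hashes to 10; 10,11 taken -> place at 1.
231 hashes to 10; 10,11,1 taken -> place at 6.
478 hashes to 10; 10,11,1,6 taken -> place at 0.
470 hashes to 2; slot 2 is free -> place at 2.
Table: [478, 621, 470, ., ., ., 231, ., ., ., 439, 374, .]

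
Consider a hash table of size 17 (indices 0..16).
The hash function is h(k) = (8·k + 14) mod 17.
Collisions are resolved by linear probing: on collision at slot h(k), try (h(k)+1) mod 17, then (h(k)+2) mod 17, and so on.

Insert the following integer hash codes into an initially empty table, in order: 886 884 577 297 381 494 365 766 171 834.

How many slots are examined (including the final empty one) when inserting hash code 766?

3

886 hashes to 13; slot 13 is free -> place at 13.
884 hashes to 14; slot 14 is free -> place at 14.
577 hashes to 6; slot 6 is free -> place at 6.
297 hashes to 10; slot 10 is free -> place at 10.
381 hashes to 2; slot 2 is free -> place at 2.
494 hashes to 5; slot 5 is free -> place at 5.
365 hashes to 10; 10 taken -> place at 11.
766 hashes to 5; 5,6 taken -> place at 7.
171 hashes to 5; 5,6,7 taken -> place at 8.
834 hashes to 5; 5,6,7,8 taken -> place at 9.
Table: [_, _, 381, _, _, 494, 577, 766, 171, 834, 297, 365, _, 886, 884, _, _]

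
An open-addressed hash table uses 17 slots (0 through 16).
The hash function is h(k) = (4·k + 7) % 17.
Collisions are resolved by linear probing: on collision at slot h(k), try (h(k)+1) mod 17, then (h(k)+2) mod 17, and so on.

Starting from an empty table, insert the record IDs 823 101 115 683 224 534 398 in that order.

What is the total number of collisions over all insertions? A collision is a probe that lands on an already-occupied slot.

11

Insert 823: h=1, slot 1 empty => index 1.
Insert 101: h=3, slot 3 empty => index 3.
Insert 115: h=8, slot 8 empty => index 8.
Insert 683: h=2, slot 2 empty => index 2.
Insert 224: h=2, slots 2,3 occupied => index 4.
Insert 534: h=1, slots 1,2,3,4 occupied => index 5.
Insert 398: h=1, slots 1,2,3,4,5 occupied => index 6.
Table: [_, 823, 683, 101, 224, 534, 398, _, 115, _, _, _, _, _, _, _, _]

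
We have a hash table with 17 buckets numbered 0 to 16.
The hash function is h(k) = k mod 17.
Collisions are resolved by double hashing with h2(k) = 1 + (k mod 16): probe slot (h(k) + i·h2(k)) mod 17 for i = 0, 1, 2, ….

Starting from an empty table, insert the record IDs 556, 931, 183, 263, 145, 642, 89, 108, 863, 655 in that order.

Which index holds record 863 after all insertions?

11

556: h=12 -> slot 12
931: h=13 -> slot 13
183: h=13, h2=8, probe 13,4 -> slot 4
263: h=8 -> slot 8
145: h=9 -> slot 9
642: h=13, h2=3, probe 13,16 -> slot 16
89: h=4, h2=10, probe 4,14 -> slot 14
108: h=6 -> slot 6
863: h=13, h2=16, probe 13,12,11 -> slot 11
655: h=9, h2=16, probe 9,8,7 -> slot 7
Table: [., ., ., ., 183, ., 108, 655, 263, 145, ., 863, 556, 931, 89, ., 642]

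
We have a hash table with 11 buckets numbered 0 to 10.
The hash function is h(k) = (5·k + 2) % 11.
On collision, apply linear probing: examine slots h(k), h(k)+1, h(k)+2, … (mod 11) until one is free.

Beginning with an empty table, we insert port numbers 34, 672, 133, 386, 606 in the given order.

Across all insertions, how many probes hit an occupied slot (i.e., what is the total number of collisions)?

10

34 hashes to 7; slot 7 is free → place at 7.
672 hashes to 7; 7 taken → place at 8.
133 hashes to 7; 7,8 taken → place at 9.
386 hashes to 7; 7,8,9 taken → place at 10.
606 hashes to 7; 7,8,9,10 taken → place at 0.
Table: [606, -, -, -, -, -, -, 34, 672, 133, 386]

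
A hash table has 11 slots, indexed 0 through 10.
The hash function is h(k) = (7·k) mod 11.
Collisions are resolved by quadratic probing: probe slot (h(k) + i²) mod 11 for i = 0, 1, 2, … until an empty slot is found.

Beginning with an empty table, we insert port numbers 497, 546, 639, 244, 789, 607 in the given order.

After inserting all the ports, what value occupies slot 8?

Insert 497: h=3, slot 3 empty => index 3.
Insert 546: h=5, slot 5 empty => index 5.
Insert 639: h=7, slot 7 empty => index 7.
Insert 244: h=3, slot 3 occupied => index 4.
Insert 789: h=1, slot 1 empty => index 1.
Insert 607: h=3, slots 3,4,7,1 occupied => index 8.
Table: [., 789, ., 497, 244, 546, ., 639, 607, ., .]

607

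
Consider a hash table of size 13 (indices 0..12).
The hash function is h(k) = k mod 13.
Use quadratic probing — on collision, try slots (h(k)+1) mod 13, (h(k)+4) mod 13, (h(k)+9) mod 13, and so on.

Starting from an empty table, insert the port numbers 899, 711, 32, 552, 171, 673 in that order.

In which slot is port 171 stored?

899 hashes to 2; slot 2 is free => place at 2.
711 hashes to 9; slot 9 is free => place at 9.
32 hashes to 6; slot 6 is free => place at 6.
552 hashes to 6; 6 taken => place at 7.
171 hashes to 2; 2 taken => place at 3.
673 hashes to 10; slot 10 is free => place at 10.
Table: [∅, ∅, 899, 171, ∅, ∅, 32, 552, ∅, 711, 673, ∅, ∅]

3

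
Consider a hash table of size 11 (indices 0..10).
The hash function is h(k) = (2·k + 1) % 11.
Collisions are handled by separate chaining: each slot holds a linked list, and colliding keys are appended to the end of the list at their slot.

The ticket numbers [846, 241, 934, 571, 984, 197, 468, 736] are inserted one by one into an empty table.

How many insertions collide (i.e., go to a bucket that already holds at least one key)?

Insert 846: h=10, bucket 10 empty -> new chain.
Insert 241: h=10, bucket 10 nonempty -> append to chain.
Insert 934: h=10, bucket 10 nonempty -> append to chain.
Insert 571: h=10, bucket 10 nonempty -> append to chain.
Insert 984: h=0, bucket 0 empty -> new chain.
Insert 197: h=10, bucket 10 nonempty -> append to chain.
Insert 468: h=2, bucket 2 empty -> new chain.
Insert 736: h=10, bucket 10 nonempty -> append to chain.
Final buckets:
0: 984
1: _
2: 468
3: _
4: _
5: _
6: _
7: _
8: _
9: _
10: 846 -> 241 -> 934 -> 571 -> 197 -> 736

5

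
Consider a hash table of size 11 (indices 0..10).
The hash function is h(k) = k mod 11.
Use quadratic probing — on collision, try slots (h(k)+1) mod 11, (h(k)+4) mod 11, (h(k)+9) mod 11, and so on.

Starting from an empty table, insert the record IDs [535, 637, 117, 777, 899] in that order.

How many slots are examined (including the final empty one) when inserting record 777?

3

Insert 535: h=7, slot 7 empty -> index 7.
Insert 637: h=10, slot 10 empty -> index 10.
Insert 117: h=7, slot 7 occupied -> index 8.
Insert 777: h=7, slots 7,8 occupied -> index 0.
Insert 899: h=8, slot 8 occupied -> index 9.
Table: [777, ∅, ∅, ∅, ∅, ∅, ∅, 535, 117, 899, 637]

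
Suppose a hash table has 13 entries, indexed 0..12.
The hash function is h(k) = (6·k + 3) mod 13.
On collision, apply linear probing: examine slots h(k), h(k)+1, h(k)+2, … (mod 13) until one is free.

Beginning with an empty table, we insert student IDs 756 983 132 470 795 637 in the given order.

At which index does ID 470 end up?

756: h=2 => slot 2
983: h=12 => slot 12
132: h=2, probe 2,3 => slot 3
470: h=2, probe 2,3,4 => slot 4
795: h=2, probe 2,3,4,5 => slot 5
637: h=3, probe 3,4,5,6 => slot 6
Table: [-, -, 756, 132, 470, 795, 637, -, -, -, -, -, 983]

4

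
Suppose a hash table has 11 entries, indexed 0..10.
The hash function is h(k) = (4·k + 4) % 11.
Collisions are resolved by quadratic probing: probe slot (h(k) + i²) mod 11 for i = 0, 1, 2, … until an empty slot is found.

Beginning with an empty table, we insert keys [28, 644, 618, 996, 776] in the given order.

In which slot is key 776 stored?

4

28: h=6 -> slot 6
644: h=6, probe 6,7 -> slot 7
618: h=1 -> slot 1
996: h=6, probe 6,7,10 -> slot 10
776: h=6, probe 6,7,10,4 -> slot 4
Table: [., 618, ., ., 776, ., 28, 644, ., ., 996]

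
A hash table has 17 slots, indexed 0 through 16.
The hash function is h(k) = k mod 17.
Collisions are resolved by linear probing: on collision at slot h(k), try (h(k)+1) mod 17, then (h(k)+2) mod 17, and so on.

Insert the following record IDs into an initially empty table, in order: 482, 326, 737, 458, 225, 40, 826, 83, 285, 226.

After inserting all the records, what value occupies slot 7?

737

482 hashes to 6; slot 6 is free -> place at 6.
326 hashes to 3; slot 3 is free -> place at 3.
737 hashes to 6; 6 taken -> place at 7.
458 hashes to 16; slot 16 is free -> place at 16.
225 hashes to 4; slot 4 is free -> place at 4.
40 hashes to 6; 6,7 taken -> place at 8.
826 hashes to 10; slot 10 is free -> place at 10.
83 hashes to 15; slot 15 is free -> place at 15.
285 hashes to 13; slot 13 is free -> place at 13.
226 hashes to 5; slot 5 is free -> place at 5.
Table: [∅, ∅, ∅, 326, 225, 226, 482, 737, 40, ∅, 826, ∅, ∅, 285, ∅, 83, 458]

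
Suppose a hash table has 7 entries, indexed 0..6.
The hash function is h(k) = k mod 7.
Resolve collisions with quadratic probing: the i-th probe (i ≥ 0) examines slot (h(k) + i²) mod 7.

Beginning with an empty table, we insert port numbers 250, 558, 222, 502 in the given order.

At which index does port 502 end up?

0

Insert 250: h=5, slot 5 empty => index 5.
Insert 558: h=5, slot 5 occupied => index 6.
Insert 222: h=5, slots 5,6 occupied => index 2.
Insert 502: h=5, slots 5,6,2 occupied => index 0.
Table: [502, ., 222, ., ., 250, 558]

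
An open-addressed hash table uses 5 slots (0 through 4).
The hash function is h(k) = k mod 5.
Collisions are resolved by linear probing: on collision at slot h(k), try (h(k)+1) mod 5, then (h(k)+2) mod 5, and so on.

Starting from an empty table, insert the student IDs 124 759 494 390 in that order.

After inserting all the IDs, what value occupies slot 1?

Insert 124: h=4, slot 4 empty → index 4.
Insert 759: h=4, slot 4 occupied → index 0.
Insert 494: h=4, slots 4,0 occupied → index 1.
Insert 390: h=0, slots 0,1 occupied → index 2.
Table: [759, 494, 390, —, 124]

494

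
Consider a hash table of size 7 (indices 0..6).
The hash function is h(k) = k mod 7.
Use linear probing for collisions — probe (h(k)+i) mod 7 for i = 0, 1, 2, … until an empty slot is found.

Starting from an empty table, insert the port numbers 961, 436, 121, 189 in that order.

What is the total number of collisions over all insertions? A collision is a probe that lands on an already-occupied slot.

961 hashes to 2; slot 2 is free → place at 2.
436 hashes to 2; 2 taken → place at 3.
121 hashes to 2; 2,3 taken → place at 4.
189 hashes to 0; slot 0 is free → place at 0.
Table: [189, _, 961, 436, 121, _, _]

3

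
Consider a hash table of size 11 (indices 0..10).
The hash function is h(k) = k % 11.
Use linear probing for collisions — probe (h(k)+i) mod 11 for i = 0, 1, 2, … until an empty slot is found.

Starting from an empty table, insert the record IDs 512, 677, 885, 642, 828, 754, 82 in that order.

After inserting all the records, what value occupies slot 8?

754

512: h=6 => slot 6
677: h=6, probe 6,7 => slot 7
885: h=5 => slot 5
642: h=4 => slot 4
828: h=3 => slot 3
754: h=6, probe 6,7,8 => slot 8
82: h=5, probe 5,6,7,8,9 => slot 9
Table: [., ., ., 828, 642, 885, 512, 677, 754, 82, .]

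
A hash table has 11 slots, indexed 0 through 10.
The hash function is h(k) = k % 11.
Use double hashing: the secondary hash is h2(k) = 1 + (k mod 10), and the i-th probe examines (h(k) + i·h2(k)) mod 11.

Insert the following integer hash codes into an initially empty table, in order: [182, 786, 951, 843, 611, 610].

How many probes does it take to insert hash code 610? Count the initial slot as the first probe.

182: h=6 → slot 6
786: h=5 → slot 5
951: h=5, h2=2, probe 5,7 → slot 7
843: h=7, h2=4, probe 7,0 → slot 0
611: h=6, h2=2, probe 6,8 → slot 8
610: h=5, h2=1, probe 5,6,7,8,9 → slot 9
Table: [843, —, —, —, —, 786, 182, 951, 611, 610, —]

5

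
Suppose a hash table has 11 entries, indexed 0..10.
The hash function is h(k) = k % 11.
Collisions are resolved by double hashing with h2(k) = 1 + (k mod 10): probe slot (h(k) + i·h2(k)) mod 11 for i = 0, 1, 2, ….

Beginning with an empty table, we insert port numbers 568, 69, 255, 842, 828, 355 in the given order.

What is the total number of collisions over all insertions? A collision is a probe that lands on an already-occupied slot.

Insert 568: h=7, slot 7 empty → index 7.
Insert 69: h=3, slot 3 empty → index 3.
Insert 255: h=2, slot 2 empty → index 2.
Insert 842: h=6, slot 6 empty → index 6.
Insert 828: h=3, h2=9, slot 3 occupied → index 1.
Insert 355: h=3, h2=6, slot 3 occupied → index 9.
Table: [_, 828, 255, 69, _, _, 842, 568, _, 355, _]

2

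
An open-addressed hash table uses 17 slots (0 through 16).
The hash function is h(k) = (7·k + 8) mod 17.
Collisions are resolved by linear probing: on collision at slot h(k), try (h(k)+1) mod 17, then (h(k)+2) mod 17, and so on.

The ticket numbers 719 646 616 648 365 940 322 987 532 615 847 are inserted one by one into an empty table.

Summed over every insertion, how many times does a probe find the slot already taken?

3

Insert 719: h=9, slot 9 empty -> index 9.
Insert 646: h=8, slot 8 empty -> index 8.
Insert 616: h=2, slot 2 empty -> index 2.
Insert 648: h=5, slot 5 empty -> index 5.
Insert 365: h=13, slot 13 empty -> index 13.
Insert 940: h=9, slot 9 occupied -> index 10.
Insert 322: h=1, slot 1 empty -> index 1.
Insert 987: h=15, slot 15 empty -> index 15.
Insert 532: h=9, slots 9,10 occupied -> index 11.
Insert 615: h=12, slot 12 empty -> index 12.
Insert 847: h=4, slot 4 empty -> index 4.
Table: [-, 322, 616, -, 847, 648, -, -, 646, 719, 940, 532, 615, 365, -, 987, -]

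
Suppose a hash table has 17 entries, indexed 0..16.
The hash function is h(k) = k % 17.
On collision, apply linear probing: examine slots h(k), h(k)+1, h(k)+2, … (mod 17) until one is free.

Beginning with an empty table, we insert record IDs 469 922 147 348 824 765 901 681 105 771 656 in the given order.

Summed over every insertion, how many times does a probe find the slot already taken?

5

Insert 469: h=10, slot 10 empty → index 10.
Insert 922: h=4, slot 4 empty → index 4.
Insert 147: h=11, slot 11 empty → index 11.
Insert 348: h=8, slot 8 empty → index 8.
Insert 824: h=8, slot 8 occupied → index 9.
Insert 765: h=0, slot 0 empty → index 0.
Insert 901: h=0, slot 0 occupied → index 1.
Insert 681: h=1, slot 1 occupied → index 2.
Insert 105: h=3, slot 3 empty → index 3.
Insert 771: h=6, slot 6 empty → index 6.
Insert 656: h=10, slots 10,11 occupied → index 12.
Table: [765, 901, 681, 105, 922, ., 771, ., 348, 824, 469, 147, 656, ., ., ., .]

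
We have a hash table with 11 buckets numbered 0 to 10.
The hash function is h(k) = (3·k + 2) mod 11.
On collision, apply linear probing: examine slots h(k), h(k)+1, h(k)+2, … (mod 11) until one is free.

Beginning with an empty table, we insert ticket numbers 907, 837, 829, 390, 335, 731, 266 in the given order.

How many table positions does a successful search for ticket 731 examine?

Insert 907: h=6, slot 6 empty → index 6.
Insert 837: h=5, slot 5 empty → index 5.
Insert 829: h=3, slot 3 empty → index 3.
Insert 390: h=6, slot 6 occupied → index 7.
Insert 335: h=6, slots 6,7 occupied → index 8.
Insert 731: h=6, slots 6,7,8 occupied → index 9.
Insert 266: h=8, slots 8,9 occupied → index 10.
Table: [-, -, -, 829, -, 837, 907, 390, 335, 731, 266]
Lookup 731: h=6, probe 6,7,8,9 → found at 9.

4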